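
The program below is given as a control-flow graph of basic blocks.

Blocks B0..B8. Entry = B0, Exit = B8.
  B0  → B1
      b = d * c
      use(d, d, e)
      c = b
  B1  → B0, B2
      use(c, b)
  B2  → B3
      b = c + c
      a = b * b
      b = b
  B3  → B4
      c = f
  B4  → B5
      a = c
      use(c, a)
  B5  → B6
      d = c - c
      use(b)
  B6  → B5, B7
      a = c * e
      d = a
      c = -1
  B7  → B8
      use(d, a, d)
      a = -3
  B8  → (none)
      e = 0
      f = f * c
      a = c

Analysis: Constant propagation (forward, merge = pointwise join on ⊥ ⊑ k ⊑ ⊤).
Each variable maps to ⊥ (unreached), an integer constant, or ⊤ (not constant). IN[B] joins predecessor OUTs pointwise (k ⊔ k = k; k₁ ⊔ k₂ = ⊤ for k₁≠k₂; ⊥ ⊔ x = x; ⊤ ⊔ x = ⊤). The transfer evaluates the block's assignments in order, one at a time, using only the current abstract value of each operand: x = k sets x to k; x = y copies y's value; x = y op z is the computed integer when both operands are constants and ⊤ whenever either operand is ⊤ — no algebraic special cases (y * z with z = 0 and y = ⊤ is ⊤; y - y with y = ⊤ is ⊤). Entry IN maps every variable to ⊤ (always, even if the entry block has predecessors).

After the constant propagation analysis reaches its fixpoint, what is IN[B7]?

Answer: {a: ⊤, b: ⊤, c: -1, d: ⊤, e: ⊤, f: ⊤}

Working:
Per-block solution:
  B0:   IN=(all ⊤)   OUT=(all ⊤)
  B1:   IN=(all ⊤)   OUT=(all ⊤)
  B2:   IN=(all ⊤)   OUT=(all ⊤)
  B3:   IN=(all ⊤)   OUT=(all ⊤)
  B4:   IN=(all ⊤)   OUT=(all ⊤)
  B5:   IN=(all ⊤)   OUT=(all ⊤)
  B6:   IN=(all ⊤)   OUT={c:-1; rest ⊤}
  B7:   IN={c:-1; rest ⊤}   OUT={a:-3, c:-1; rest ⊤}
  B8:   IN={a:-3, c:-1; rest ⊤}   OUT={a:-1, c:-1, e:0; rest ⊤}

Merge at B7: IN[B7] = OUT[B6] = {a: ⊤, b: ⊤, c: -1, d: ⊤, e: ⊤, f: ⊤}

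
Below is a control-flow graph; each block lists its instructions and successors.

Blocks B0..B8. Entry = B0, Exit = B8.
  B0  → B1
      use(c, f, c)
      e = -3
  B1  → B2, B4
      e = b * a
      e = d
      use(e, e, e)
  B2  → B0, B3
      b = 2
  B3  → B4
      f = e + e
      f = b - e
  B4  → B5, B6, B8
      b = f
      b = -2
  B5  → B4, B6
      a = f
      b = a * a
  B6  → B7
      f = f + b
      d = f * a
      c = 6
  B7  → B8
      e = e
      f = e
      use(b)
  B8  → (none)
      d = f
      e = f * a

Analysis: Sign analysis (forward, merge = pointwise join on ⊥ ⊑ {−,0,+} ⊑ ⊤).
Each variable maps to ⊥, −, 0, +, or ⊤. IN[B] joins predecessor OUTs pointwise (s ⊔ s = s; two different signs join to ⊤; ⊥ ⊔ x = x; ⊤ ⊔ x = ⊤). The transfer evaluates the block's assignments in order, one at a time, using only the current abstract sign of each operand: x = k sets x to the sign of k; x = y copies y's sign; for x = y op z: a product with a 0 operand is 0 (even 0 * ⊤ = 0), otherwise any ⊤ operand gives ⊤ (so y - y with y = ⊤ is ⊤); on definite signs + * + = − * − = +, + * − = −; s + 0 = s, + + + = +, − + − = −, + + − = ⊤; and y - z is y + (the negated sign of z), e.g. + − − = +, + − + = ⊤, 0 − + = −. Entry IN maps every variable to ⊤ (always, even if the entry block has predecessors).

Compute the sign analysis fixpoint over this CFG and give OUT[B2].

Answer: {a: ⊤, b: +, c: ⊤, d: ⊤, e: ⊤, f: ⊤}

Working:
Fixpoint table:
  B0: | IN=(all ⊤) | OUT={e:-; rest ⊤}
  B1: | IN={e:-; rest ⊤} | OUT=(all ⊤)
  B2: | IN=(all ⊤) | OUT={b:+; rest ⊤}
  B3: | IN={b:+; rest ⊤} | OUT={b:+; rest ⊤}
  B4: | IN=(all ⊤) | OUT={b:-; rest ⊤}
  B5: | IN={b:-; rest ⊤} | OUT=(all ⊤)
  B6: | IN=(all ⊤) | OUT={c:+; rest ⊤}
  B7: | IN={c:+; rest ⊤} | OUT={c:+; rest ⊤}
  B8: | IN=(all ⊤) | OUT=(all ⊤)

Merge at B2: IN[B2] = OUT[B1] = {a: ⊤, b: ⊤, c: ⊤, d: ⊤, e: ⊤, f: ⊤}
Applying B2's transfer function to that IN value gives OUT[B2] (row B2 above).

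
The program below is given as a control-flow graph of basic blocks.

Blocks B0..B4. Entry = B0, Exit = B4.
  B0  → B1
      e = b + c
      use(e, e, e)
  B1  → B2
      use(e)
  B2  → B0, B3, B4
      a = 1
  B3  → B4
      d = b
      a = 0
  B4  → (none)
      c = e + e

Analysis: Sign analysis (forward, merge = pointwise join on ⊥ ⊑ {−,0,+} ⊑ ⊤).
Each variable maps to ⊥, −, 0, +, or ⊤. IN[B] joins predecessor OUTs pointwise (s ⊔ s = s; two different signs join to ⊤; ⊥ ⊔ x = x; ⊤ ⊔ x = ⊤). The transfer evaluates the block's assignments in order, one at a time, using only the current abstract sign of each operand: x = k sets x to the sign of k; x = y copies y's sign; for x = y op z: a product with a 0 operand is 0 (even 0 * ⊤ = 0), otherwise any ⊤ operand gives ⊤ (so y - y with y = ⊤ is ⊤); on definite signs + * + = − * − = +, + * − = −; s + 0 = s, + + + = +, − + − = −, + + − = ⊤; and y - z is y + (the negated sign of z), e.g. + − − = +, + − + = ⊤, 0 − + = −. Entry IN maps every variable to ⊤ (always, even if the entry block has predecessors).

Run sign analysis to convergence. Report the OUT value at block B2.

Converged values:
  B0:   IN=(all ⊤)   OUT=(all ⊤)
  B1:   IN=(all ⊤)   OUT=(all ⊤)
  B2:   IN=(all ⊤)   OUT={a:+; rest ⊤}
  B3:   IN={a:+; rest ⊤}   OUT={a:0; rest ⊤}
  B4:   IN=(all ⊤)   OUT=(all ⊤)

Merge at B2: IN[B2] = OUT[B1] = {a: ⊤, b: ⊤, c: ⊤, d: ⊤, e: ⊤, f: ⊤}
Applying B2's transfer function to that IN value gives OUT[B2] (row B2 above).

Answer: {a: +, b: ⊤, c: ⊤, d: ⊤, e: ⊤, f: ⊤}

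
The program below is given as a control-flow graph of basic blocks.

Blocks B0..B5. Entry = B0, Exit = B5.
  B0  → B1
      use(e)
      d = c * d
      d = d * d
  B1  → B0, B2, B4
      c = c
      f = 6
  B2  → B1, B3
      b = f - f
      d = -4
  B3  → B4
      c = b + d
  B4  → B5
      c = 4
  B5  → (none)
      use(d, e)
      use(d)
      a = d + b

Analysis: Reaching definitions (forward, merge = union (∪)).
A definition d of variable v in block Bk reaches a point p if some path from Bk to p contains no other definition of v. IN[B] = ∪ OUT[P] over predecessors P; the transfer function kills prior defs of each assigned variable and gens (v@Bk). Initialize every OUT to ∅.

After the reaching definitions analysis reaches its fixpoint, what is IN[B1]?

Answer: {b@B2, c@B1, d@B0, d@B2, f@B1}

Derivation:
Converged values:
  B0:  IN={b@B2, c@B1, d@B0, d@B2, f@B1}  OUT={b@B2, c@B1, d@B0, f@B1}
  B1:  IN={b@B2, c@B1, d@B0, d@B2, f@B1}  OUT={b@B2, c@B1, d@B0, d@B2, f@B1}
  B2:  IN={b@B2, c@B1, d@B0, d@B2, f@B1}  OUT={b@B2, c@B1, d@B2, f@B1}
  B3:  IN={b@B2, c@B1, d@B2, f@B1}  OUT={b@B2, c@B3, d@B2, f@B1}
  B4:  IN={b@B2, c@B1, c@B3, d@B0, d@B2, f@B1}  OUT={b@B2, c@B4, d@B0, d@B2, f@B1}
  B5:  IN={b@B2, c@B4, d@B0, d@B2, f@B1}  OUT={a@B5, b@B2, c@B4, d@B0, d@B2, f@B1}

Merge at B1: IN[B1] = OUT[B0] ⊔ OUT[B2] = {b@B2, c@B1, d@B0, d@B2, f@B1}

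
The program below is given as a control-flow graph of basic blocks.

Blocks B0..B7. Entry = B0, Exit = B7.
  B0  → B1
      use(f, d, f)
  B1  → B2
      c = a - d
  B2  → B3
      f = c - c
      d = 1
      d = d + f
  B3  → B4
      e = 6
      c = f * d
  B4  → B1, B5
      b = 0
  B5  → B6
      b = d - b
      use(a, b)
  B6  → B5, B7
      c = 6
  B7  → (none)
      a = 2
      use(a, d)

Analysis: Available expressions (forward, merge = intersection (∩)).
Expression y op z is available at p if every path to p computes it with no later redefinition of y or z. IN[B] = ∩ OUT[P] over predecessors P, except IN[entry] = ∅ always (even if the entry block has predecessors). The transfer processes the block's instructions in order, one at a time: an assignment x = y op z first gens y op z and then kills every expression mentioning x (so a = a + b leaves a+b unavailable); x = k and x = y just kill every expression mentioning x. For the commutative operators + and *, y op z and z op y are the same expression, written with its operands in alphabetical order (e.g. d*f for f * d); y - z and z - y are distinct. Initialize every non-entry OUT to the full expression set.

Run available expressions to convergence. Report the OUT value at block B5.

Answer: {d*f}

Working:
Per-block solution:
  B0:  IN={}  OUT={}
  B1:  IN={}  OUT={a-d}
  B2:  IN={a-d}  OUT={c-c}
  B3:  IN={c-c}  OUT={d*f}
  B4:  IN={d*f}  OUT={d*f}
  B5:  IN={d*f}  OUT={d*f}
  B6:  IN={d*f}  OUT={d*f}
  B7:  IN={d*f}  OUT={d*f}

Merge at B5: IN[B5] = OUT[B4] ∩ OUT[B6] = {d*f}
Applying B5's transfer function to that IN value gives OUT[B5] (row B5 above).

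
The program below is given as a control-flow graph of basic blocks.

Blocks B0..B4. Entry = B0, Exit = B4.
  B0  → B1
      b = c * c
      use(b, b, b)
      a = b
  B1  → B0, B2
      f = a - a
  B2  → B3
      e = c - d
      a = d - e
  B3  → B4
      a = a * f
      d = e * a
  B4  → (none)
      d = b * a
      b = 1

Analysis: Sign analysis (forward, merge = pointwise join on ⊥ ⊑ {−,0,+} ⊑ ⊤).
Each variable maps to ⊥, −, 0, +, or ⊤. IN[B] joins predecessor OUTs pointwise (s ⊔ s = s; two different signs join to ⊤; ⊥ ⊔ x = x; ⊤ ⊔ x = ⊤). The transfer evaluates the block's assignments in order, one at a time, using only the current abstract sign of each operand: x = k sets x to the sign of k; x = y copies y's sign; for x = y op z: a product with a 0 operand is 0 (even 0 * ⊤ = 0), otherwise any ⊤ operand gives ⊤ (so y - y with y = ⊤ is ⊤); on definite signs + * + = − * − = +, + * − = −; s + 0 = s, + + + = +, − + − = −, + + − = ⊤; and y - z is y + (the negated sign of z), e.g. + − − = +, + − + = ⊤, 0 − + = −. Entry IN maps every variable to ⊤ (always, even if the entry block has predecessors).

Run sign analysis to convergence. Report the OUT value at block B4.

Answer: {a: ⊤, b: +, c: ⊤, d: ⊤, e: ⊤, f: ⊤}

Derivation:
Fixpoint table:
  B0: | IN=(all ⊤) | OUT=(all ⊤)
  B1: | IN=(all ⊤) | OUT=(all ⊤)
  B2: | IN=(all ⊤) | OUT=(all ⊤)
  B3: | IN=(all ⊤) | OUT=(all ⊤)
  B4: | IN=(all ⊤) | OUT={b:+; rest ⊤}

Merge at B4: IN[B4] = OUT[B3] = {a: ⊤, b: ⊤, c: ⊤, d: ⊤, e: ⊤, f: ⊤}
Applying B4's transfer function to that IN value gives OUT[B4] (row B4 above).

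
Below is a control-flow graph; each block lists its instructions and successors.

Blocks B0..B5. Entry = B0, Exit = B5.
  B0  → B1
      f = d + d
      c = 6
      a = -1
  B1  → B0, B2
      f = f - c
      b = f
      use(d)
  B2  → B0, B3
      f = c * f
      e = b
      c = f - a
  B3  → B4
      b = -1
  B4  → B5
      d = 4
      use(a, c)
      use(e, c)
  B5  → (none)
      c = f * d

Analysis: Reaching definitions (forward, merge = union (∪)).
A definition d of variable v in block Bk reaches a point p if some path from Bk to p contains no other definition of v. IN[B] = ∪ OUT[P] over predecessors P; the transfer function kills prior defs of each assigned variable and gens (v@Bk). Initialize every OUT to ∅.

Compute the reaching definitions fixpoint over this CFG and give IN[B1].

Answer: {a@B0, b@B1, c@B0, e@B2, f@B0}

Working:
Converged values:
  B0: | IN={a@B0, b@B1, c@B0, c@B2, e@B2, f@B1, f@B2} | OUT={a@B0, b@B1, c@B0, e@B2, f@B0}
  B1: | IN={a@B0, b@B1, c@B0, e@B2, f@B0} | OUT={a@B0, b@B1, c@B0, e@B2, f@B1}
  B2: | IN={a@B0, b@B1, c@B0, e@B2, f@B1} | OUT={a@B0, b@B1, c@B2, e@B2, f@B2}
  B3: | IN={a@B0, b@B1, c@B2, e@B2, f@B2} | OUT={a@B0, b@B3, c@B2, e@B2, f@B2}
  B4: | IN={a@B0, b@B3, c@B2, e@B2, f@B2} | OUT={a@B0, b@B3, c@B2, d@B4, e@B2, f@B2}
  B5: | IN={a@B0, b@B3, c@B2, d@B4, e@B2, f@B2} | OUT={a@B0, b@B3, c@B5, d@B4, e@B2, f@B2}

Merge at B1: IN[B1] = OUT[B0] = {a@B0, b@B1, c@B0, e@B2, f@B0}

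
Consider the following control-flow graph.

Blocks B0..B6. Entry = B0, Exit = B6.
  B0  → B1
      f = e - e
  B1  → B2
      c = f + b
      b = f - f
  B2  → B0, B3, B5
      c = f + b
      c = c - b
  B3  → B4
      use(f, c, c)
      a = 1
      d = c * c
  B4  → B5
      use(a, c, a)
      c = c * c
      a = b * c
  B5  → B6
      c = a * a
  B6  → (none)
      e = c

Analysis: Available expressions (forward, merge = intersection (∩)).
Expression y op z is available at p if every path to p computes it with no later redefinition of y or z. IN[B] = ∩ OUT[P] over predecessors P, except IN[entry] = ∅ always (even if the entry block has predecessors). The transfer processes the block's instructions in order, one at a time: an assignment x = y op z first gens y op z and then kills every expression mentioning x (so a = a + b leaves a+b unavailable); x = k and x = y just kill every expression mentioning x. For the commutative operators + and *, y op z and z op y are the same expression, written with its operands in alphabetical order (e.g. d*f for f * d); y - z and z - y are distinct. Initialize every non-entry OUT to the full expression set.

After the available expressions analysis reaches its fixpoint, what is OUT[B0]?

Fixpoint table:
  B0:   IN={}   OUT={e-e}
  B1:   IN={e-e}   OUT={e-e, f-f}
  B2:   IN={e-e, f-f}   OUT={b+f, e-e, f-f}
  B3:   IN={b+f, e-e, f-f}   OUT={b+f, c*c, e-e, f-f}
  B4:   IN={b+f, c*c, e-e, f-f}   OUT={b*c, b+f, e-e, f-f}
  B5:   IN={b+f, e-e, f-f}   OUT={a*a, b+f, e-e, f-f}
  B6:   IN={a*a, b+f, e-e, f-f}   OUT={a*a, b+f, f-f}

Merge at B0 (entry node, so the boundary value {} is joined with the incoming edge(s)): IN[B0] = {} ∩ OUT[B2] = {}
Applying B0's transfer function to that IN value gives OUT[B0] (row B0 above).

Answer: {e-e}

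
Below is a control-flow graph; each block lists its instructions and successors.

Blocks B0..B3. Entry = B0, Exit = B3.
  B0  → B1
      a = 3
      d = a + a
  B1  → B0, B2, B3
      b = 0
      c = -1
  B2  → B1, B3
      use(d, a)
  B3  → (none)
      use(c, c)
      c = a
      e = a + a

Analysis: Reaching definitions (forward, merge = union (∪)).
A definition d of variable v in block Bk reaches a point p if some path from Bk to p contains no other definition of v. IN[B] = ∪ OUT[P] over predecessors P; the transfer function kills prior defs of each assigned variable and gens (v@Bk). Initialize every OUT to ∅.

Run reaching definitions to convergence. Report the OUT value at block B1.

Answer: {a@B0, b@B1, c@B1, d@B0}

Trace:
Converged values:
  B0:  IN={a@B0, b@B1, c@B1, d@B0}  OUT={a@B0, b@B1, c@B1, d@B0}
  B1:  IN={a@B0, b@B1, c@B1, d@B0}  OUT={a@B0, b@B1, c@B1, d@B0}
  B2:  IN={a@B0, b@B1, c@B1, d@B0}  OUT={a@B0, b@B1, c@B1, d@B0}
  B3:  IN={a@B0, b@B1, c@B1, d@B0}  OUT={a@B0, b@B1, c@B3, d@B0, e@B3}

Merge at B1: IN[B1] = OUT[B0] ⊔ OUT[B2] = {a@B0, b@B1, c@B1, d@B0}
Applying B1's transfer function to that IN value gives OUT[B1] (row B1 above).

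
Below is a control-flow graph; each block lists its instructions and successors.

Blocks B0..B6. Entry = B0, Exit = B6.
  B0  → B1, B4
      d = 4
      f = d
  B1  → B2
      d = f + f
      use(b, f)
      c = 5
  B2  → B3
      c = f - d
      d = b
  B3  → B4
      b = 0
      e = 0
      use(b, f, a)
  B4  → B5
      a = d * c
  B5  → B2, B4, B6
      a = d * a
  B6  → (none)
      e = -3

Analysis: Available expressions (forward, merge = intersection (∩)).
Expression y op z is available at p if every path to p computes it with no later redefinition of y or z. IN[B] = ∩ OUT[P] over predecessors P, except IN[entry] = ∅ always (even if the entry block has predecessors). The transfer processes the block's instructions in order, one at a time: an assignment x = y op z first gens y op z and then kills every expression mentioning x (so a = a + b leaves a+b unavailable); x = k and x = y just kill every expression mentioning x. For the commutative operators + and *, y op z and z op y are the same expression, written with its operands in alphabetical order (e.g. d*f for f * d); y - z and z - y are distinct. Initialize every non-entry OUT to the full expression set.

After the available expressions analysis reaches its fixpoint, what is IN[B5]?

Answer: {c*d}

Working:
Fixpoint table:
  B0:   IN={}   OUT={}
  B1:   IN={}   OUT={f+f}
  B2:   IN={}   OUT={}
  B3:   IN={}   OUT={}
  B4:   IN={}   OUT={c*d}
  B5:   IN={c*d}   OUT={c*d}
  B6:   IN={c*d}   OUT={c*d}

Merge at B5: IN[B5] = OUT[B4] = {c*d}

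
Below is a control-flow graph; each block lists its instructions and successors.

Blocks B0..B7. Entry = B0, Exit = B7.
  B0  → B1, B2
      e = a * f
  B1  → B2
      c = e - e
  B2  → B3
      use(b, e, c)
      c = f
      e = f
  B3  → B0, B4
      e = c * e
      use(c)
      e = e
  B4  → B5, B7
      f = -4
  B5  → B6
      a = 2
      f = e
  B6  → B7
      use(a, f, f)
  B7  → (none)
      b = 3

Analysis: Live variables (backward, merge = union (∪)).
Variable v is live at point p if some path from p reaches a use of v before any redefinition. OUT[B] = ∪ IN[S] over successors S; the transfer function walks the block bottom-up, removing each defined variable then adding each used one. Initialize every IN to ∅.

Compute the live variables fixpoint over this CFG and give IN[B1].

Answer: {a, b, e, f}

Trace:
Converged values:
  B0:  IN={a, b, c, f}  OUT={a, b, c, e, f}
  B1:  IN={a, b, e, f}  OUT={a, b, c, e, f}
  B2:  IN={a, b, c, e, f}  OUT={a, b, c, e, f}
  B3:  IN={a, b, c, e, f}  OUT={a, b, c, e, f}
  B4:  IN={e}  OUT={e}
  B5:  IN={e}  OUT={a, f}
  B6:  IN={a, f}  OUT={}
  B7:  IN={}  OUT={}

Merge at B1: OUT[B1] = IN[B2] = {a, b, c, e, f}
Applying B1's transfer function to that OUT value gives IN[B1] (row B1 above).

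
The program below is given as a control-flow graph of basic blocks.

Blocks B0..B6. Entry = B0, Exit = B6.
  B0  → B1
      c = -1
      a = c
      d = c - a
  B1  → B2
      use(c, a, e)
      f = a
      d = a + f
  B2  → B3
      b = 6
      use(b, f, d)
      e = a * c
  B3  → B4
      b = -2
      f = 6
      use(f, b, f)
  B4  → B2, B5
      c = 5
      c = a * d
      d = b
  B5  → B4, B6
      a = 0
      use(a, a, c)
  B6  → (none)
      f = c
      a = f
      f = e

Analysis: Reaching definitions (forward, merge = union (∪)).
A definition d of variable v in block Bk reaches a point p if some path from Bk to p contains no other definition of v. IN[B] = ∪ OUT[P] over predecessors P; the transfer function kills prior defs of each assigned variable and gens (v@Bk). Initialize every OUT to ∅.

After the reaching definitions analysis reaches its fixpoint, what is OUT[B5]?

Converged values:
  B0:  IN={}  OUT={a@B0, c@B0, d@B0}
  B1:  IN={a@B0, c@B0, d@B0}  OUT={a@B0, c@B0, d@B1, f@B1}
  B2:  IN={a@B0, a@B5, b@B3, c@B0, c@B4, d@B1, d@B4, e@B2, f@B1, f@B3}  OUT={a@B0, a@B5, b@B2, c@B0, c@B4, d@B1, d@B4, e@B2, f@B1, f@B3}
  B3:  IN={a@B0, a@B5, b@B2, c@B0, c@B4, d@B1, d@B4, e@B2, f@B1, f@B3}  OUT={a@B0, a@B5, b@B3, c@B0, c@B4, d@B1, d@B4, e@B2, f@B3}
  B4:  IN={a@B0, a@B5, b@B3, c@B0, c@B4, d@B1, d@B4, e@B2, f@B3}  OUT={a@B0, a@B5, b@B3, c@B4, d@B4, e@B2, f@B3}
  B5:  IN={a@B0, a@B5, b@B3, c@B4, d@B4, e@B2, f@B3}  OUT={a@B5, b@B3, c@B4, d@B4, e@B2, f@B3}
  B6:  IN={a@B5, b@B3, c@B4, d@B4, e@B2, f@B3}  OUT={a@B6, b@B3, c@B4, d@B4, e@B2, f@B6}

Merge at B5: IN[B5] = OUT[B4] = {a@B0, a@B5, b@B3, c@B4, d@B4, e@B2, f@B3}
Applying B5's transfer function to that IN value gives OUT[B5] (row B5 above).

Answer: {a@B5, b@B3, c@B4, d@B4, e@B2, f@B3}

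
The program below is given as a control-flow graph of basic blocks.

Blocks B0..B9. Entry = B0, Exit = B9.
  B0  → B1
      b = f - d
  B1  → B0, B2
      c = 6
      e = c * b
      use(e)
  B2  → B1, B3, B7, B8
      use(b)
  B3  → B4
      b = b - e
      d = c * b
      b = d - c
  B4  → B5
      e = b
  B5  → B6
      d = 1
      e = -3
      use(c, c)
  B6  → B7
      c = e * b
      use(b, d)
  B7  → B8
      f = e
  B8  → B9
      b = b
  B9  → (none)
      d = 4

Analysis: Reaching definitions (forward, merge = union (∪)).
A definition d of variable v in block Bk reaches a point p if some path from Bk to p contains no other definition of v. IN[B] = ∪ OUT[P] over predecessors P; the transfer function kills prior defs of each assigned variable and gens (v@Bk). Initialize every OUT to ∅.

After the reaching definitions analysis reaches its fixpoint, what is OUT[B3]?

Converged values:
  B0:  IN={b@B0, c@B1, e@B1}  OUT={b@B0, c@B1, e@B1}
  B1:  IN={b@B0, c@B1, e@B1}  OUT={b@B0, c@B1, e@B1}
  B2:  IN={b@B0, c@B1, e@B1}  OUT={b@B0, c@B1, e@B1}
  B3:  IN={b@B0, c@B1, e@B1}  OUT={b@B3, c@B1, d@B3, e@B1}
  B4:  IN={b@B3, c@B1, d@B3, e@B1}  OUT={b@B3, c@B1, d@B3, e@B4}
  B5:  IN={b@B3, c@B1, d@B3, e@B4}  OUT={b@B3, c@B1, d@B5, e@B5}
  B6:  IN={b@B3, c@B1, d@B5, e@B5}  OUT={b@B3, c@B6, d@B5, e@B5}
  B7:  IN={b@B0, b@B3, c@B1, c@B6, d@B5, e@B1, e@B5}  OUT={b@B0, b@B3, c@B1, c@B6, d@B5, e@B1, e@B5, f@B7}
  B8:  IN={b@B0, b@B3, c@B1, c@B6, d@B5, e@B1, e@B5, f@B7}  OUT={b@B8, c@B1, c@B6, d@B5, e@B1, e@B5, f@B7}
  B9:  IN={b@B8, c@B1, c@B6, d@B5, e@B1, e@B5, f@B7}  OUT={b@B8, c@B1, c@B6, d@B9, e@B1, e@B5, f@B7}

Merge at B3: IN[B3] = OUT[B2] = {b@B0, c@B1, e@B1}
Applying B3's transfer function to that IN value gives OUT[B3] (row B3 above).

Answer: {b@B3, c@B1, d@B3, e@B1}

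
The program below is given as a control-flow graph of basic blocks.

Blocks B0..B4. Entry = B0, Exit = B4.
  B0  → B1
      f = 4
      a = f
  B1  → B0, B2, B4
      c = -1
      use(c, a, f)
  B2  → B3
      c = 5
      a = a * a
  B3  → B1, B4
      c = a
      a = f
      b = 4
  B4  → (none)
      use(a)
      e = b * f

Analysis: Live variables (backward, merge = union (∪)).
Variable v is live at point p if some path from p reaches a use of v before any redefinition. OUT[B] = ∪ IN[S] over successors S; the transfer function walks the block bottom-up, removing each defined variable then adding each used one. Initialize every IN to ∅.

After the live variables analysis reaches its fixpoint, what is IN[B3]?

Answer: {a, f}

Trace:
Fixpoint table:
  B0:   IN={b}   OUT={a, b, f}
  B1:   IN={a, b, f}   OUT={a, b, f}
  B2:   IN={a, f}   OUT={a, f}
  B3:   IN={a, f}   OUT={a, b, f}
  B4:   IN={a, b, f}   OUT={}

Merge at B3: OUT[B3] = IN[B1] ⊔ IN[B4] = {a, b, f}
Applying B3's transfer function to that OUT value gives IN[B3] (row B3 above).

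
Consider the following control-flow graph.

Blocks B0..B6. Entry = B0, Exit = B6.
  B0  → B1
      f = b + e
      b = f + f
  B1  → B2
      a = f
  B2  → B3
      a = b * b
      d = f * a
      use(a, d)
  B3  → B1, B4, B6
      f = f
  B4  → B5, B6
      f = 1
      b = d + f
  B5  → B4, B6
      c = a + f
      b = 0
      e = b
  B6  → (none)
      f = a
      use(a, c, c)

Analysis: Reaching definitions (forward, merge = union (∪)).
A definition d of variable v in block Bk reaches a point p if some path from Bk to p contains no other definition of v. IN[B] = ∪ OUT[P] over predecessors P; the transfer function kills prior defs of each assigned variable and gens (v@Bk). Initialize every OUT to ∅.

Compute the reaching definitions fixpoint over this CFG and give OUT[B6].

Per-block solution:
  B0:   IN={}   OUT={b@B0, f@B0}
  B1:   IN={a@B2, b@B0, d@B2, f@B0, f@B3}   OUT={a@B1, b@B0, d@B2, f@B0, f@B3}
  B2:   IN={a@B1, b@B0, d@B2, f@B0, f@B3}   OUT={a@B2, b@B0, d@B2, f@B0, f@B3}
  B3:   IN={a@B2, b@B0, d@B2, f@B0, f@B3}   OUT={a@B2, b@B0, d@B2, f@B3}
  B4:   IN={a@B2, b@B0, b@B5, c@B5, d@B2, e@B5, f@B3, f@B4}   OUT={a@B2, b@B4, c@B5, d@B2, e@B5, f@B4}
  B5:   IN={a@B2, b@B4, c@B5, d@B2, e@B5, f@B4}   OUT={a@B2, b@B5, c@B5, d@B2, e@B5, f@B4}
  B6:   IN={a@B2, b@B0, b@B4, b@B5, c@B5, d@B2, e@B5, f@B3, f@B4}   OUT={a@B2, b@B0, b@B4, b@B5, c@B5, d@B2, e@B5, f@B6}

Merge at B6: IN[B6] = OUT[B3] ⊔ OUT[B4] ⊔ OUT[B5] = {a@B2, b@B0, b@B4, b@B5, c@B5, d@B2, e@B5, f@B3, f@B4}
Applying B6's transfer function to that IN value gives OUT[B6] (row B6 above).

Answer: {a@B2, b@B0, b@B4, b@B5, c@B5, d@B2, e@B5, f@B6}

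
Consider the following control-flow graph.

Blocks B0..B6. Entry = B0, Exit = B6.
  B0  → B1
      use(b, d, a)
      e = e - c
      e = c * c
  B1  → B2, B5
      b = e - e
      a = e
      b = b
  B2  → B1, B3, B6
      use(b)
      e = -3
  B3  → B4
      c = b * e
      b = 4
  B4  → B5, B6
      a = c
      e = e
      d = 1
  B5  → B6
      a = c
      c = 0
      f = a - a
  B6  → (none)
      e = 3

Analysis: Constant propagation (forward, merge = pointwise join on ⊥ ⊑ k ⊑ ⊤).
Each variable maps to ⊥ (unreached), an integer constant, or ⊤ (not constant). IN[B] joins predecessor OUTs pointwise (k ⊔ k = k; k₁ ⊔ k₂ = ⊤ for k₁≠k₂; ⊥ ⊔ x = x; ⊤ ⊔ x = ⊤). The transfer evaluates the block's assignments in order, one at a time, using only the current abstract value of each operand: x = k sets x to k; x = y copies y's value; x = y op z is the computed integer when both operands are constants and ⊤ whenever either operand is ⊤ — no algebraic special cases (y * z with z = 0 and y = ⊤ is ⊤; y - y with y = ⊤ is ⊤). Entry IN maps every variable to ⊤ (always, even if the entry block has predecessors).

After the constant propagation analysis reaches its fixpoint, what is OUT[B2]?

Answer: {a: ⊤, b: ⊤, c: ⊤, d: ⊤, e: -3, f: ⊤}

Derivation:
Fixpoint table:
  B0:   IN=(all ⊤)   OUT=(all ⊤)
  B1:   IN=(all ⊤)   OUT=(all ⊤)
  B2:   IN=(all ⊤)   OUT={e:-3; rest ⊤}
  B3:   IN={e:-3; rest ⊤}   OUT={b:4, e:-3; rest ⊤}
  B4:   IN={b:4, e:-3; rest ⊤}   OUT={b:4, d:1, e:-3; rest ⊤}
  B5:   IN=(all ⊤)   OUT={c:0; rest ⊤}
  B6:   IN=(all ⊤)   OUT={e:3; rest ⊤}

Merge at B2: IN[B2] = OUT[B1] = {a: ⊤, b: ⊤, c: ⊤, d: ⊤, e: ⊤, f: ⊤}
Applying B2's transfer function to that IN value gives OUT[B2] (row B2 above).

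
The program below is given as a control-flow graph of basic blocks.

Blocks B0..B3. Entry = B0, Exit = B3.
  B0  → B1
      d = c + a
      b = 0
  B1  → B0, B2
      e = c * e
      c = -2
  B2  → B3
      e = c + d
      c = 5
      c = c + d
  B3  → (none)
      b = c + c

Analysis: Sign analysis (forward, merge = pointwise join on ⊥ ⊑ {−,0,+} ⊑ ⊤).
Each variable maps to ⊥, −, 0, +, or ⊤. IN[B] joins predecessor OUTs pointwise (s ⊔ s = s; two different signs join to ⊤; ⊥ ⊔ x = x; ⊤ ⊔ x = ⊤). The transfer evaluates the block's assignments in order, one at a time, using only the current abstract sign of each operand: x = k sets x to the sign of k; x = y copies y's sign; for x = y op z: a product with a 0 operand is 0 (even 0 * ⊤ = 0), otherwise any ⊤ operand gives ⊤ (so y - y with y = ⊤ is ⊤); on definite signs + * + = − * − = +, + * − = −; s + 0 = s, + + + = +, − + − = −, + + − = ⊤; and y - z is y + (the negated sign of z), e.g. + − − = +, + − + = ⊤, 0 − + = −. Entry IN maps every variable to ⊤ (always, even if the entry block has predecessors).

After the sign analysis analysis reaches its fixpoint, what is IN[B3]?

Fixpoint table:
  B0:  IN=(all ⊤)  OUT={b:0; rest ⊤}
  B1:  IN={b:0; rest ⊤}  OUT={b:0, c:-; rest ⊤}
  B2:  IN={b:0, c:-; rest ⊤}  OUT={b:0; rest ⊤}
  B3:  IN={b:0; rest ⊤}  OUT=(all ⊤)

Merge at B3: IN[B3] = OUT[B2] = {a: ⊤, b: 0, c: ⊤, d: ⊤, e: ⊤, f: ⊤}

Answer: {a: ⊤, b: 0, c: ⊤, d: ⊤, e: ⊤, f: ⊤}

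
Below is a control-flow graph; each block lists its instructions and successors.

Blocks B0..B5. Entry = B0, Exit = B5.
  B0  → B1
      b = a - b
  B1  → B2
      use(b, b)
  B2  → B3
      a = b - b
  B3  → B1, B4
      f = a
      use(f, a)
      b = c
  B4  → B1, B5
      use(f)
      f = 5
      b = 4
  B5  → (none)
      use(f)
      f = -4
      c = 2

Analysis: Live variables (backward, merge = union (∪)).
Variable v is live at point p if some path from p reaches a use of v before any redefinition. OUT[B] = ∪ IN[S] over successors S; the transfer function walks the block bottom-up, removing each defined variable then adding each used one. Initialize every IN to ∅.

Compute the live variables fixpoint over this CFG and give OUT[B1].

Per-block solution:
  B0: | IN={a, b, c} | OUT={b, c}
  B1: | IN={b, c} | OUT={b, c}
  B2: | IN={b, c} | OUT={a, c}
  B3: | IN={a, c} | OUT={b, c, f}
  B4: | IN={c, f} | OUT={b, c, f}
  B5: | IN={f} | OUT={}

Merge at B1: OUT[B1] = IN[B2] = {b, c}

Answer: {b, c}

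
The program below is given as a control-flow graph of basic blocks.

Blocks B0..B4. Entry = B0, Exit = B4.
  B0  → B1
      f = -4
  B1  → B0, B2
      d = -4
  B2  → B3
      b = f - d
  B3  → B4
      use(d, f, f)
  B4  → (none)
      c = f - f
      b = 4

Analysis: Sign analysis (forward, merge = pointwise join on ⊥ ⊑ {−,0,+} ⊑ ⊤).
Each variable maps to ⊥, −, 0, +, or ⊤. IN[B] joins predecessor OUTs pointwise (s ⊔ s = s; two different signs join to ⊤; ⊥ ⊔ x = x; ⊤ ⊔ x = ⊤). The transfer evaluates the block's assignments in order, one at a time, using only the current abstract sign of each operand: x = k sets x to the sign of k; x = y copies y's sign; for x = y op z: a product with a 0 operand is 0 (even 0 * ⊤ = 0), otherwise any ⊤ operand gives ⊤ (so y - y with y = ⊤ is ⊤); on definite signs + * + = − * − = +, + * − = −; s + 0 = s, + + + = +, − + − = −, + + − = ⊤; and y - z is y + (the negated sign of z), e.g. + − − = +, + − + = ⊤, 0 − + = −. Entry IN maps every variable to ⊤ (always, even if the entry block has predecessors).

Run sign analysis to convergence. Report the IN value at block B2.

Answer: {a: ⊤, b: ⊤, c: ⊤, d: -, e: ⊤, f: -}

Working:
Converged values:
  B0:   IN=(all ⊤)   OUT={f:-; rest ⊤}
  B1:   IN={f:-; rest ⊤}   OUT={d:-, f:-; rest ⊤}
  B2:   IN={d:-, f:-; rest ⊤}   OUT={d:-, f:-; rest ⊤}
  B3:   IN={d:-, f:-; rest ⊤}   OUT={d:-, f:-; rest ⊤}
  B4:   IN={d:-, f:-; rest ⊤}   OUT={b:+, d:-, f:-; rest ⊤}

Merge at B2: IN[B2] = OUT[B1] = {a: ⊤, b: ⊤, c: ⊤, d: -, e: ⊤, f: -}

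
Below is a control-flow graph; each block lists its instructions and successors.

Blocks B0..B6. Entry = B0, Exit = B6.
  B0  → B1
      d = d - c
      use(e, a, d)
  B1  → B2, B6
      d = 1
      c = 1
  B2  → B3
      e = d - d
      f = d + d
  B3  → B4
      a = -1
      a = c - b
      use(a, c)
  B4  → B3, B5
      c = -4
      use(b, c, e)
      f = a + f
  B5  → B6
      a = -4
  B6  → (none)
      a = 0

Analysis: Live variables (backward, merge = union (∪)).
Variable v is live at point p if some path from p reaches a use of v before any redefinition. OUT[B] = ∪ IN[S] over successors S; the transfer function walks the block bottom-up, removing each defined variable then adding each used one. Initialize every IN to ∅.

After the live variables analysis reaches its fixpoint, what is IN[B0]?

Answer: {a, b, c, d, e}

Derivation:
Fixpoint table:
  B0:  IN={a, b, c, d, e}  OUT={b}
  B1:  IN={b}  OUT={b, c, d}
  B2:  IN={b, c, d}  OUT={b, c, e, f}
  B3:  IN={b, c, e, f}  OUT={a, b, e, f}
  B4:  IN={a, b, e, f}  OUT={b, c, e, f}
  B5:  IN={}  OUT={}
  B6:  IN={}  OUT={}

Merge at B0: OUT[B0] = IN[B1] = {b}
Applying B0's transfer function to that OUT value gives IN[B0] (row B0 above).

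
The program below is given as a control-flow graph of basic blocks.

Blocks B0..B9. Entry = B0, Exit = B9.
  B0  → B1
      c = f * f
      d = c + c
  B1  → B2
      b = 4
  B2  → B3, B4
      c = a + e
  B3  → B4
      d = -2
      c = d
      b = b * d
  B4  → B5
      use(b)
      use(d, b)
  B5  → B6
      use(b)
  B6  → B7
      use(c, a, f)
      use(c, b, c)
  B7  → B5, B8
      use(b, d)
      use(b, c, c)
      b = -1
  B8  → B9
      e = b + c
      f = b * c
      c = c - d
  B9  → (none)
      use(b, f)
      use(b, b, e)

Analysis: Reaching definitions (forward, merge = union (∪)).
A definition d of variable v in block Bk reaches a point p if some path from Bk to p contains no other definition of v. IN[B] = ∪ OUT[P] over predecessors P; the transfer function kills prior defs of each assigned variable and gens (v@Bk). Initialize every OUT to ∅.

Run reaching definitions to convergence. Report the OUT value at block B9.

Converged values:
  B0: | IN={} | OUT={c@B0, d@B0}
  B1: | IN={c@B0, d@B0} | OUT={b@B1, c@B0, d@B0}
  B2: | IN={b@B1, c@B0, d@B0} | OUT={b@B1, c@B2, d@B0}
  B3: | IN={b@B1, c@B2, d@B0} | OUT={b@B3, c@B3, d@B3}
  B4: | IN={b@B1, b@B3, c@B2, c@B3, d@B0, d@B3} | OUT={b@B1, b@B3, c@B2, c@B3, d@B0, d@B3}
  B5: | IN={b@B1, b@B3, b@B7, c@B2, c@B3, d@B0, d@B3} | OUT={b@B1, b@B3, b@B7, c@B2, c@B3, d@B0, d@B3}
  B6: | IN={b@B1, b@B3, b@B7, c@B2, c@B3, d@B0, d@B3} | OUT={b@B1, b@B3, b@B7, c@B2, c@B3, d@B0, d@B3}
  B7: | IN={b@B1, b@B3, b@B7, c@B2, c@B3, d@B0, d@B3} | OUT={b@B7, c@B2, c@B3, d@B0, d@B3}
  B8: | IN={b@B7, c@B2, c@B3, d@B0, d@B3} | OUT={b@B7, c@B8, d@B0, d@B3, e@B8, f@B8}
  B9: | IN={b@B7, c@B8, d@B0, d@B3, e@B8, f@B8} | OUT={b@B7, c@B8, d@B0, d@B3, e@B8, f@B8}

Merge at B9: IN[B9] = OUT[B8] = {b@B7, c@B8, d@B0, d@B3, e@B8, f@B8}
Applying B9's transfer function to that IN value gives OUT[B9] (row B9 above).

Answer: {b@B7, c@B8, d@B0, d@B3, e@B8, f@B8}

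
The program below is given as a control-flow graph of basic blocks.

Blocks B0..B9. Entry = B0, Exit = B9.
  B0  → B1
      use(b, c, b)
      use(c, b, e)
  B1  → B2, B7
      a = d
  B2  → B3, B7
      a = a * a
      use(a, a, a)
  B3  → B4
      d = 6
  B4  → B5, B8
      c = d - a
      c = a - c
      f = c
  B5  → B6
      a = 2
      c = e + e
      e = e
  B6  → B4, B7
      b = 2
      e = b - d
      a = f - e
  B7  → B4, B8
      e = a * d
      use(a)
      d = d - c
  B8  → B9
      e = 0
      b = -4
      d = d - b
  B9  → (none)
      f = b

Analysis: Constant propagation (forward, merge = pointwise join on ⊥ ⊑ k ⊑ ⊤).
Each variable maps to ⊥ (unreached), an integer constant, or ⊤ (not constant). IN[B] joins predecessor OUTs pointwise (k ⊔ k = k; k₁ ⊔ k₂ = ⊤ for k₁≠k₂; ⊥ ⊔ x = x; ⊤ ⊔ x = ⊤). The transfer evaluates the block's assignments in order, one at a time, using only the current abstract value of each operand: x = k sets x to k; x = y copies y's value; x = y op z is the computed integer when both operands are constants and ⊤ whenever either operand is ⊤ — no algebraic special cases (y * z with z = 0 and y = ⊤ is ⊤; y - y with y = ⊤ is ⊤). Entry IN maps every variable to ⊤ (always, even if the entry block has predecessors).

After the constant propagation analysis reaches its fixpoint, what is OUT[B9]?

Answer: {a: ⊤, b: -4, c: ⊤, d: ⊤, e: 0, f: -4}

Trace:
Per-block solution:
  B0: | IN=(all ⊤) | OUT=(all ⊤)
  B1: | IN=(all ⊤) | OUT=(all ⊤)
  B2: | IN=(all ⊤) | OUT=(all ⊤)
  B3: | IN=(all ⊤) | OUT={d:6; rest ⊤}
  B4: | IN=(all ⊤) | OUT=(all ⊤)
  B5: | IN=(all ⊤) | OUT={a:2; rest ⊤}
  B6: | IN={a:2; rest ⊤} | OUT={b:2; rest ⊤}
  B7: | IN=(all ⊤) | OUT=(all ⊤)
  B8: | IN=(all ⊤) | OUT={b:-4, e:0; rest ⊤}
  B9: | IN={b:-4, e:0; rest ⊤} | OUT={b:-4, e:0, f:-4; rest ⊤}

Merge at B9: IN[B9] = OUT[B8] = {a: ⊤, b: -4, c: ⊤, d: ⊤, e: 0, f: ⊤}
Applying B9's transfer function to that IN value gives OUT[B9] (row B9 above).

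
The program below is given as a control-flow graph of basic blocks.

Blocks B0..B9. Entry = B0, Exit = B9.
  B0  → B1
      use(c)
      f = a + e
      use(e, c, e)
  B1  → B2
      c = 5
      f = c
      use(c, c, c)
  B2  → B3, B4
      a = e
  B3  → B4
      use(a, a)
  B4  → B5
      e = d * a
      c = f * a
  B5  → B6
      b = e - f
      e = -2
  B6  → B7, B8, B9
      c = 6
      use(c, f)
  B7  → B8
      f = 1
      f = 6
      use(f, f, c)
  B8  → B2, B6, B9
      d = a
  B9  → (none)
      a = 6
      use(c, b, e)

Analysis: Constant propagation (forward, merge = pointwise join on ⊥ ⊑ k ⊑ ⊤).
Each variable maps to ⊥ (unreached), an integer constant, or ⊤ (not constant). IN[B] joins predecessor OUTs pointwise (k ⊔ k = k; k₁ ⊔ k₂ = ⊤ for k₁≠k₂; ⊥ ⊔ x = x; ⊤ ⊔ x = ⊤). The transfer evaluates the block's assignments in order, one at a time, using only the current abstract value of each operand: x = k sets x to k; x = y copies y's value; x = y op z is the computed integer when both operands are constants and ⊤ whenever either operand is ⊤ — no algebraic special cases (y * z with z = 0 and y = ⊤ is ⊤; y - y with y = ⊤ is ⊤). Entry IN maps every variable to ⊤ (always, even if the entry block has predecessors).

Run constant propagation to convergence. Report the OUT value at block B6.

Answer: {a: ⊤, b: ⊤, c: 6, d: ⊤, e: -2, f: ⊤}

Trace:
Fixpoint table:
  B0: | IN=(all ⊤) | OUT=(all ⊤)
  B1: | IN=(all ⊤) | OUT={c:5, f:5; rest ⊤}
  B2: | IN=(all ⊤) | OUT=(all ⊤)
  B3: | IN=(all ⊤) | OUT=(all ⊤)
  B4: | IN=(all ⊤) | OUT=(all ⊤)
  B5: | IN=(all ⊤) | OUT={e:-2; rest ⊤}
  B6: | IN={e:-2; rest ⊤} | OUT={c:6, e:-2; rest ⊤}
  B7: | IN={c:6, e:-2; rest ⊤} | OUT={c:6, e:-2, f:6; rest ⊤}
  B8: | IN={c:6, e:-2; rest ⊤} | OUT={c:6, e:-2; rest ⊤}
  B9: | IN={c:6, e:-2; rest ⊤} | OUT={a:6, c:6, e:-2; rest ⊤}

Merge at B6: IN[B6] = OUT[B5] ⊔ OUT[B8] = {a: ⊤, b: ⊤, c: ⊤, d: ⊤, e: -2, f: ⊤}
Applying B6's transfer function to that IN value gives OUT[B6] (row B6 above).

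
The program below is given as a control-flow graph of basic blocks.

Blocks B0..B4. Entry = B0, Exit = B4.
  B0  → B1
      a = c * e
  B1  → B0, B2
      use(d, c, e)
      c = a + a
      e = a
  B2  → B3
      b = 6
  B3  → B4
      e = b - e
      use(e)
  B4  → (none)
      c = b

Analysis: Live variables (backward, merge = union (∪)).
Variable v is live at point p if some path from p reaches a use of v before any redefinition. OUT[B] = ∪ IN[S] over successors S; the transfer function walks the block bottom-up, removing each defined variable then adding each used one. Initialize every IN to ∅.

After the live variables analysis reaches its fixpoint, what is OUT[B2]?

Fixpoint table:
  B0:   IN={c, d, e}   OUT={a, c, d, e}
  B1:   IN={a, c, d, e}   OUT={c, d, e}
  B2:   IN={e}   OUT={b, e}
  B3:   IN={b, e}   OUT={b}
  B4:   IN={b}   OUT={}

Merge at B2: OUT[B2] = IN[B3] = {b, e}

Answer: {b, e}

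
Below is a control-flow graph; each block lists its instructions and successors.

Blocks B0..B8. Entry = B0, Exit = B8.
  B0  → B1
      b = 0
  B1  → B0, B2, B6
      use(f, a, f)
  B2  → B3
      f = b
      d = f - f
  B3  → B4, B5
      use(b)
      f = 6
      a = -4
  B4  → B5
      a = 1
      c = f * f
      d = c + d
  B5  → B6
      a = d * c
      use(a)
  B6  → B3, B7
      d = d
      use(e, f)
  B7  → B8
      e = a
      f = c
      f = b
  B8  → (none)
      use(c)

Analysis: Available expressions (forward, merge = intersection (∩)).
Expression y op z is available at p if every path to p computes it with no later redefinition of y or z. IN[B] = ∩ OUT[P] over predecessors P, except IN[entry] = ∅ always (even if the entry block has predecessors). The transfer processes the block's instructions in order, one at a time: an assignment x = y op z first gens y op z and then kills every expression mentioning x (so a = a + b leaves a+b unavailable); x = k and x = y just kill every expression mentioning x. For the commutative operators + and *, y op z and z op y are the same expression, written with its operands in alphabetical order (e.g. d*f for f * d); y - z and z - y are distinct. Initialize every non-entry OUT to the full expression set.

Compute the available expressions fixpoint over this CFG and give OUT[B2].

Answer: {f-f}

Working:
Converged values:
  B0:   IN={}   OUT={}
  B1:   IN={}   OUT={}
  B2:   IN={}   OUT={f-f}
  B3:   IN={}   OUT={}
  B4:   IN={}   OUT={f*f}
  B5:   IN={}   OUT={c*d}
  B6:   IN={}   OUT={}
  B7:   IN={}   OUT={}
  B8:   IN={}   OUT={}

Merge at B2: IN[B2] = OUT[B1] = {}
Applying B2's transfer function to that IN value gives OUT[B2] (row B2 above).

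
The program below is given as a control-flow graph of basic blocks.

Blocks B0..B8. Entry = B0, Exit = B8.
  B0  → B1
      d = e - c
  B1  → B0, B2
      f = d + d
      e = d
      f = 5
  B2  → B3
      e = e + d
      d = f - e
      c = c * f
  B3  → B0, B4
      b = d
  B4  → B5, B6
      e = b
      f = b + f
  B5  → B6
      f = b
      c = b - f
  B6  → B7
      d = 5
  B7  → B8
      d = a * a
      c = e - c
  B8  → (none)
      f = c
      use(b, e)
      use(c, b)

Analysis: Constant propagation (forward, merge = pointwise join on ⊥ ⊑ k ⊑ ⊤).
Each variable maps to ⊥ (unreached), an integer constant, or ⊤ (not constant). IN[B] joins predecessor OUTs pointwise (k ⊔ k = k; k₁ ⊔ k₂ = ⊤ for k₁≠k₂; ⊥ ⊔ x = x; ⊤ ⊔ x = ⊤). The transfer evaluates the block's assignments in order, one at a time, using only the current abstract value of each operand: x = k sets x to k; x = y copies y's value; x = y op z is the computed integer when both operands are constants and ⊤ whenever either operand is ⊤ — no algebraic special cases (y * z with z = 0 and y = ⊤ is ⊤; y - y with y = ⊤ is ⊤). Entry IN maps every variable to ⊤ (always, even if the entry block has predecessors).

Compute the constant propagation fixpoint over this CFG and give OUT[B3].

Converged values:
  B0:  IN=(all ⊤)  OUT=(all ⊤)
  B1:  IN=(all ⊤)  OUT={f:5; rest ⊤}
  B2:  IN={f:5; rest ⊤}  OUT={f:5; rest ⊤}
  B3:  IN={f:5; rest ⊤}  OUT={f:5; rest ⊤}
  B4:  IN={f:5; rest ⊤}  OUT=(all ⊤)
  B5:  IN=(all ⊤)  OUT=(all ⊤)
  B6:  IN=(all ⊤)  OUT={d:5; rest ⊤}
  B7:  IN={d:5; rest ⊤}  OUT=(all ⊤)
  B8:  IN=(all ⊤)  OUT=(all ⊤)

Merge at B3: IN[B3] = OUT[B2] = {a: ⊤, b: ⊤, c: ⊤, d: ⊤, e: ⊤, f: 5}
Applying B3's transfer function to that IN value gives OUT[B3] (row B3 above).

Answer: {a: ⊤, b: ⊤, c: ⊤, d: ⊤, e: ⊤, f: 5}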